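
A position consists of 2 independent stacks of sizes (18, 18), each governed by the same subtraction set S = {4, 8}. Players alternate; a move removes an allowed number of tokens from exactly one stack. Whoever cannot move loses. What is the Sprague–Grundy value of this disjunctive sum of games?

0

All stacks use S = {4, 8}:
n :  0  1  2  3  4  5  6  7  8  9 10 11 12 13 14 15 16 17 18
G :  0  0  0  0  1  1  1  1  2  2  2  2  0  0  0  0  1  1  1
Stack A: G(18) = 1.
Stack B: G(18) = 1.
Combined Grundy value = 1 ⊕ 1 = 0.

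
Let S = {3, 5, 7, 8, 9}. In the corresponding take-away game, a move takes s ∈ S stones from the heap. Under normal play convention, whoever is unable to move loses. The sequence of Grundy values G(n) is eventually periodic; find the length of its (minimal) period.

12

n :  0  1  2  3  4  5  6  7  8  9 10 11 12 13 14 15 16 17 18 19 20 21 22 23 24 25
G :  0  0  0  1  1  1  2  2  2  3  3  3  0  0  0  1  1  1  2  2  2  3  3  3  0  0
G(n+12) = G(n) holds for n = 0,…,8 (a full window of length max(S) = 9), so the sequence is purely periodic with period 12.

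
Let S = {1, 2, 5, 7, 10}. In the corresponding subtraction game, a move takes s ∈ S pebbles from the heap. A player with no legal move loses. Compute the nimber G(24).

0

n :  0  1  2  3  4  5  6  7  8  9 10 11 12 13 14 15 16 17 18 19 20 21 22 23 24
G :  0  1  2  0  1  2  0  1  2  0  1  2  0  1  2  0  1  2  0  1  2  0  1  2  0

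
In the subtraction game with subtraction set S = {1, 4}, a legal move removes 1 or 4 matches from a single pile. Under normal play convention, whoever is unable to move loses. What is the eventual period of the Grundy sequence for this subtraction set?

5

G(0) = 0
G(1) = mex{0} = 1
G(2) = mex{1} = 0
G(3) = mex{0} = 1
G(4) = mex{1,0} = 2
G(5) = mex{2,1} = 0
G(6) = mex{0,0} = 1
G(7) = mex{1,1} = 0
G(8) = mex{0,2} = 1
G(9) = mex{1,0} = 2
G(10) = mex{2,1} = 0
G(11) = mex{0,0} = 1
G(12) = mex{1,1} = 0
G(13) = mex{0,2} = 1
G(14) = mex{1,0} = 2
G(n+5) = G(n) holds for n = 0,…,3 (a full window of length max(S) = 4), so the sequence is purely periodic with period 5.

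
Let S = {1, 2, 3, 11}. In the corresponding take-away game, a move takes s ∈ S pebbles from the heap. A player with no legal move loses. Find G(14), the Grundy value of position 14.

2

G(0) = 0
G(1) = mex{0} = 1
G(2) = mex{1,0} = 2
G(3) = mex{2,1,0} = 3
G(4) = mex{3,2,1} = 0
G(5) = mex{0,3,2} = 1
G(6) = mex{1,0,3} = 2
G(7) = mex{2,1,0} = 3
G(8) = mex{3,2,1} = 0
G(9) = mex{0,3,2} = 1
G(10) = mex{1,0,3} = 2
G(11) = mex{2,1,0,0} = 3
G(12) = mex{3,2,1,1} = 0
G(13) = mex{0,3,2,2} = 1
G(14) = mex{1,0,3,3} = 2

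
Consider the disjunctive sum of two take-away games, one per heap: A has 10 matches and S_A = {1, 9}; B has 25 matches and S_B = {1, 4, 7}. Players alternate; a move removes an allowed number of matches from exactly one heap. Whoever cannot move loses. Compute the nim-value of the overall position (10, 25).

Heap A, S = {1, 9}:
n :  0  1  2  3  4  5  6  7  8  9 10
G :  0  1  0  1  0  1  0  1  0  1  0
G_A(10) = 0.
Heap B, S = {1, 4, 7}:
G(0) = 0
G(1) = mex{0} = 1
G(2) = mex{1} = 0
G(3) = mex{0} = 1
G(4) = mex{1,0} = 2
G(5) = mex{2,1} = 0
G(6) = mex{0,0} = 1
G(7) = mex{1,1,0} = 2
G(8) = mex{2,2,1} = 0
G(9) = mex{0,0,0} = 1
G(10) = mex{1,1,1} = 0
G(11) = mex{0,2,2} = 1
G(12) = mex{1,0,0} = 2
G(13) = mex{2,1,1} = 0
G(14) = mex{0,0,2} = 1
G(15) = mex{1,1,0} = 2
G(16) = mex{2,2,1} = 0
G(17) = mex{0,0,0} = 1
G(18) = mex{1,1,1} = 0
G(19) = mex{0,2,2} = 1
G(20) = mex{1,0,0} = 2
G(21) = mex{2,1,1} = 0
G(22) = mex{0,0,2} = 1
G(23) = mex{1,1,0} = 2
G(24) = mex{2,2,1} = 0
G(25) = mex{0,0,0} = 1
G_B(25) = 1.
Combined Grundy value = 0 ⊕ 1 = 1.

1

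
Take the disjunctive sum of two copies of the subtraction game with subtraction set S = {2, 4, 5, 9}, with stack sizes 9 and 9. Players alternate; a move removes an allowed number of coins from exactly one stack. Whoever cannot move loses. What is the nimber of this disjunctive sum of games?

All stacks use S = {2, 4, 5, 9}:
n : 0 1 2 3 4 5 6 7 8 9
G : 0 0 1 1 2 2 3 0 0 1
Stack A: G(9) = 1.
Stack B: G(9) = 1.
Combined Grundy value = 1 ⊕ 1 = 0.

0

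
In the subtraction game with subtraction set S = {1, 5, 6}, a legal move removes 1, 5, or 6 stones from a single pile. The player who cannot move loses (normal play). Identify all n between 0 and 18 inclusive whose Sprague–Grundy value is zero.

0, 2, 4, 11, 13, 15

n :  0  1  2  3  4  5  6  7  8  9 10 11 12 13 14 15 16 17 18
G :  0  1  0  1  0  1  2  3  2  3  2  0  1  0  1  0  1  2  3
P-positions are exactly the n with G(n) = 0.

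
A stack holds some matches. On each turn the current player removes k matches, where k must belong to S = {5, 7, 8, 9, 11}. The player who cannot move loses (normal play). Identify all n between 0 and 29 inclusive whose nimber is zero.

0, 1, 2, 3, 4, 16, 17, 18, 19, 20

G(0) = 0
G(1) = mex{} = 0
G(2) = mex{} = 0
G(3) = mex{} = 0
G(4) = mex{} = 0
G(5) = mex{0} = 1
G(6) = mex{0} = 1
G(7) = mex{0,0} = 1
G(8) = mex{0,0,0} = 1
G(9) = mex{0,0,0,0} = 1
G(10) = mex{1,0,0,0} = 2
G(11) = mex{1,0,0,0,0} = 2
G(12) = mex{1,1,0,0,0} = 2
G(13) = mex{1,1,1,0,0} = 2
G(14) = mex{1,1,1,1,0} = 2
G(15) = mex{2,1,1,1,0} = 3
G(16) = mex{2,1,1,1,1} = 0
G(17) = mex{2,2,1,1,1} = 0
G(18) = mex{2,2,2,1,1} = 0
G(19) = mex{2,2,2,2,1} = 0
G(20) = mex{3,2,2,2,1} = 0
G(21) = mex{0,2,2,2,2} = 1
G(22) = mex{0,3,2,2,2} = 1
G(23) = mex{0,0,3,2,2} = 1
G(24) = mex{0,0,0,3,2} = 1
G(25) = mex{0,0,0,0,2} = 1
G(26) = mex{1,0,0,0,3} = 2
G(27) = mex{1,0,0,0,0} = 2
G(28) = mex{1,1,0,0,0} = 2
G(29) = mex{1,1,1,0,0} = 2
P-positions are exactly the n with G(n) = 0.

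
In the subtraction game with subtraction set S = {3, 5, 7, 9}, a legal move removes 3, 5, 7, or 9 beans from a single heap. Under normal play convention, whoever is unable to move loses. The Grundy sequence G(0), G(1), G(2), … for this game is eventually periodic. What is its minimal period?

G(0) = 0
G(1) = mex{} = 0
G(2) = mex{} = 0
G(3) = mex{0} = 1
G(4) = mex{0} = 1
G(5) = mex{0,0} = 1
G(6) = mex{1,0} = 2
G(7) = mex{1,0,0} = 2
G(8) = mex{1,1,0} = 2
G(9) = mex{2,1,0,0} = 3
G(10) = mex{2,1,1,0} = 3
G(11) = mex{2,2,1,0} = 3
G(12) = mex{3,2,1,1} = 0
G(13) = mex{3,2,2,1} = 0
G(14) = mex{3,3,2,1} = 0
G(15) = mex{0,3,2,2} = 1
G(16) = mex{0,3,3,2} = 1
G(17) = mex{0,0,3,2} = 1
G(18) = mex{1,0,3,3} = 2
G(19) = mex{1,0,0,3} = 2
G(20) = mex{1,1,0,3} = 2
G(21) = mex{2,1,0,0} = 3
G(22) = mex{2,1,1,0} = 3
G(23) = mex{2,2,1,0} = 3
G(24) = mex{3,2,1,1} = 0
G(25) = mex{3,2,2,1} = 0
G(n+12) = G(n) holds for n = 0,…,8 (a full window of length max(S) = 9), so the sequence is purely periodic with period 12.

12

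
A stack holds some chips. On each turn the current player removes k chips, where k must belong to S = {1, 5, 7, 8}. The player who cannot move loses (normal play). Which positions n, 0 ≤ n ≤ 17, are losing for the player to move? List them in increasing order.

n :  0  1  2  3  4  5  6  7  8  9 10 11 12 13 14 15 16 17
G :  0  1  0  1  0  1  0  1  2  3  2  3  2  3  2  0  1  0
P-positions are exactly the n with G(n) = 0.

0, 2, 4, 6, 15, 17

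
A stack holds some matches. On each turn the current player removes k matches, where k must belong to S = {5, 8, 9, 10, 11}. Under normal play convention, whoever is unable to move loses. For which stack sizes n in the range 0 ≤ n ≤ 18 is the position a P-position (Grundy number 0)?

n :  0  1  2  3  4  5  6  7  8  9 10 11 12 13 14 15 16 17 18
G :  0  0  0  0  0  1  1  1  1  1  2  2  2  2  2  3  0  0  0
P-positions are exactly the n with G(n) = 0.

0, 1, 2, 3, 4, 16, 17, 18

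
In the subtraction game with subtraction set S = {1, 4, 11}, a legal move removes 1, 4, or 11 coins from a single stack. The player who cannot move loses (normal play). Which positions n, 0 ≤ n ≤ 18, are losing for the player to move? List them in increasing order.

n :  0  1  2  3  4  5  6  7  8  9 10 11 12 13 14 15 16 17 18
G :  0  1  0  1  2  0  1  0  1  2  0  1  0  1  2  0  1  0  1
P-positions are exactly the n with G(n) = 0.

0, 2, 5, 7, 10, 12, 15, 17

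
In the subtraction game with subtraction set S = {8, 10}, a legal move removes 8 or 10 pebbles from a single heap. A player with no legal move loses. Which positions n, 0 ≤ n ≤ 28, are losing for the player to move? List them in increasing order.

0, 1, 2, 3, 4, 5, 6, 7, 18, 19, 20, 21, 22, 23, 24, 25

n :  0  1  2  3  4  5  6  7  8  9 10 11 12 13 14 15 16 17 18 19 20 21 22 23 24 25 26 27 28
G :  0  0  0  0  0  0  0  0  1  1  1  1  1  1  1  1  2  2  0  0  0  0  0  0  0  0  1  1  1
P-positions are exactly the n with G(n) = 0.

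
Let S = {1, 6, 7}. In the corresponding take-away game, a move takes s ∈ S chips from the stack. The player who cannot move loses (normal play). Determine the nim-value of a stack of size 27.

1

n :  0  1  2  3  4  5  6  7  8  9 10 11 12 13 14 15 16 17 18 19 20 21 22 23 24 25 26 27
G :  0  1  0  1  0  1  2  3  2  3  2  3  0  1  0  1  0  1  2  3  2  3  2  3  0  1  0  1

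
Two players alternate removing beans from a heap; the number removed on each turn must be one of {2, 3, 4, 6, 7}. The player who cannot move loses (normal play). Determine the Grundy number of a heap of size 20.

n :  0  1  2  3  4  5  6  7  8  9 10 11 12 13 14 15 16 17 18 19 20
G :  0  0  1  1  2  2  3  3  4  0  0  1  1  2  2  3  3  4  0  0  1

1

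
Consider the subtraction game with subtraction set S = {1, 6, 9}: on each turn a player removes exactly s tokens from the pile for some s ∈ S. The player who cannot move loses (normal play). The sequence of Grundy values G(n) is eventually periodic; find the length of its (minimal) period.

n :  0  1  2  3  4  5  6  7  8  9 10 11 12 13 14 15 16 17 18 19 20 21 22 23 24 25 26
G :  0  1  0  1  0  1  2  0  1  2  3  2  0  1  0  1  2  0  1  0  1  2  0  1  0  1  2
From n = 11 onward G(n+5) = G(n); since this holds over max(S) = 9 consecutive positions the period is 5 (pre-period 11).

5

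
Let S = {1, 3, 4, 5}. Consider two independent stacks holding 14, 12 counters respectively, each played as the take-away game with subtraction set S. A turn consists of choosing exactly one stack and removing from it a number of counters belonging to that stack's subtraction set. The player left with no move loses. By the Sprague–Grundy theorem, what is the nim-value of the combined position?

All stacks use S = {1, 3, 4, 5}:
G(0) = 0
G(1) = mex{0} = 1
G(2) = mex{1} = 0
G(3) = mex{0,0} = 1
G(4) = mex{1,1,0} = 2
G(5) = mex{2,0,1,0} = 3
G(6) = mex{3,1,0,1} = 2
G(7) = mex{2,2,1,0} = 3
G(8) = mex{3,3,2,1} = 0
G(9) = mex{0,2,3,2} = 1
G(10) = mex{1,3,2,3} = 0
G(11) = mex{0,0,3,2} = 1
G(12) = mex{1,1,0,3} = 2
G(13) = mex{2,0,1,0} = 3
G(14) = mex{3,1,0,1} = 2
Stack A: G(14) = 2.
Stack B: G(12) = 2.
Combined Grundy value = 2 ⊕ 2 = 0.

0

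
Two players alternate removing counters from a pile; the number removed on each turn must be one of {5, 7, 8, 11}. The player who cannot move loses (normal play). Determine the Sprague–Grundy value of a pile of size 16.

G(0) = 0
G(1) = mex{} = 0
G(2) = mex{} = 0
G(3) = mex{} = 0
G(4) = mex{} = 0
G(5) = mex{0} = 1
G(6) = mex{0} = 1
G(7) = mex{0,0} = 1
G(8) = mex{0,0,0} = 1
G(9) = mex{0,0,0} = 1
G(10) = mex{1,0,0} = 2
G(11) = mex{1,0,0,0} = 2
G(12) = mex{1,1,0,0} = 2
G(13) = mex{1,1,1,0} = 2
G(14) = mex{1,1,1,0} = 2
G(15) = mex{2,1,1,0} = 3
G(16) = mex{2,1,1,1} = 0

0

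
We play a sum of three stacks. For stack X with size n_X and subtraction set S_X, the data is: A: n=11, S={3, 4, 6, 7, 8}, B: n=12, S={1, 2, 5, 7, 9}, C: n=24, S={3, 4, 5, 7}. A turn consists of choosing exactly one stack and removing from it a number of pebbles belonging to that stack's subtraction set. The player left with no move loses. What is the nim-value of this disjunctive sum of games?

2

Stack A, S = {3, 4, 6, 7, 8}:
G(0) = 0
G(1) = mex{} = 0
G(2) = mex{} = 0
G(3) = mex{0} = 1
G(4) = mex{0,0} = 1
G(5) = mex{0,0} = 1
G(6) = mex{1,0,0} = 2
G(7) = mex{1,1,0,0} = 2
G(8) = mex{1,1,0,0,0} = 2
G(9) = mex{2,1,1,0,0} = 3
G(10) = mex{2,2,1,1,0} = 3
G(11) = mex{2,2,1,1,1} = 0
G_A(11) = 0.
Stack B, S = {1, 2, 5, 7, 9}:
n :  0  1  2  3  4  5  6  7  8  9 10 11 12
G :  0  1  2  0  1  2  0  1  2  3  4  5  3
G_B(12) = 3.
Stack C, S = {3, 4, 5, 7}:
n :  0  1  2  3  4  5  6  7  8  9 10 11 12 13 14 15 16 17 18 19 20 21 22 23 24
G :  0  0  0  1  1  1  2  2  2  3  0  0  0  1  1  1  2  2  2  3  0  0  0  1  1
G_C(24) = 1.
Combined Grundy value = 0 ⊕ 3 ⊕ 1 = 2.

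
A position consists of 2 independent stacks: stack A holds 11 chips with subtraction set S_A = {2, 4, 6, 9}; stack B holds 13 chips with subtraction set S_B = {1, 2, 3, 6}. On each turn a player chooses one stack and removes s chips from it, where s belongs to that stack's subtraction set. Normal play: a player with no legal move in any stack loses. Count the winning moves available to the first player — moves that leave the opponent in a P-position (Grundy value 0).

2

Stack A, S = {2, 4, 6, 9}:
n :  0  1  2  3  4  5  6  7  8  9 10 11
G :  0  0  1  1  2  2  3  3  0  4  1  0
G_A(11) = 0.
Stack B, S = {1, 2, 3, 6}:
n :  0  1  2  3  4  5  6  7  8  9 10 11 12 13
G :  0  1  2  3  0  1  2  3  0  1  2  3  0  1
G_B(13) = 1.
Combined Grundy value = 0 ⊕ 1 = 1.
A winning move leaves total XOR = 0, i.e. changes one component's Grundy value g to g ⊕ X where X is the current total.
Stack A: need g' = 0⊕1 = 1. Options: 11−2→G=4, 11−4→G=3, 11−6→G=2, 11−9→G=1. Hits: 1.
Stack B: need g' = 1⊕1 = 0. Options: 13−1→G=0, 13−2→G=3, 13−3→G=2, 13−6→G=3. Hits: 1.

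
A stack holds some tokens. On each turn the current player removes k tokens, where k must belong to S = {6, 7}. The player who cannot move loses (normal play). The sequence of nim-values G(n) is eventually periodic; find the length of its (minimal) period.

n :  0  1  2  3  4  5  6  7  8  9 10 11 12 13 14 15 16 17 18 19 20 21 22 23 24 25 26 27
G :  0  0  0  0  0  0  1  1  1  1  1  1  2  0  0  0  0  0  0  1  1  1  1  1  1  2  0  0
G(n+13) = G(n) holds for n = 0,…,6 (a full window of length max(S) = 7), so the sequence is purely periodic with period 13.

13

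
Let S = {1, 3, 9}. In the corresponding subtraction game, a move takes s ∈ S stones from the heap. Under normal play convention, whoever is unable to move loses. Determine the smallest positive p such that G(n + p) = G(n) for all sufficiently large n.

2

n :  0  1  2  3  4  5  6  7  8  9 10 11 12 13 14
G :  0  1  0  1  0  1  0  1  0  1  0  1  0  1  0
G(n+2) = G(n) holds for n = 0,…,8 (a full window of length max(S) = 9), so the sequence is purely periodic with period 2.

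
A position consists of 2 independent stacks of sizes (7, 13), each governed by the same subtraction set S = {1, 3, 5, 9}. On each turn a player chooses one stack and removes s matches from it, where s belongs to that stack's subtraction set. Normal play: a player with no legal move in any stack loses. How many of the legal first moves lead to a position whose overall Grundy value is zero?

0

All stacks use S = {1, 3, 5, 9}:
n :  0  1  2  3  4  5  6  7  8  9 10 11 12 13
G :  0  1  0  1  0  1  0  1  0  1  0  1  0  1
Stack A: G(7) = 1.
Stack B: G(13) = 1.
Combined Grundy value = 1 ⊕ 1 = 0.
A winning move leaves total XOR = 0, i.e. changes one component's Grundy value g to g ⊕ X where X is the current total.
Stack A: target g' = 1⊕0 = 1, but every legal move changes the Grundy value (mex property), so 0 moves.
Stack B: target g' = 1⊕0 = 1, but every legal move changes the Grundy value (mex property), so 0 moves.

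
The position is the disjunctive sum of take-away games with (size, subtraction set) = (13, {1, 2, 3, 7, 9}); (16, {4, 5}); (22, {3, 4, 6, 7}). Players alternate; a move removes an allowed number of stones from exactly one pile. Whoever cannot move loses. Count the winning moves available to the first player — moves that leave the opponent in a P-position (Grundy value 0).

Pile A, S = {1, 2, 3, 7, 9}:
G(0) = 0
G(1) = mex{0} = 1
G(2) = mex{1,0} = 2
G(3) = mex{2,1,0} = 3
G(4) = mex{3,2,1} = 0
G(5) = mex{0,3,2} = 1
G(6) = mex{1,0,3} = 2
G(7) = mex{2,1,0,0} = 3
G(8) = mex{3,2,1,1} = 0
G(9) = mex{0,3,2,2,0} = 1
G(10) = mex{1,0,3,3,1} = 2
G(11) = mex{2,1,0,0,2} = 3
G(12) = mex{3,2,1,1,3} = 0
G(13) = mex{0,3,2,2,0} = 1
G_A(13) = 1.
Pile B, S = {4, 5}:
G(0) = 0
G(1) = mex{} = 0
G(2) = mex{} = 0
G(3) = mex{} = 0
G(4) = mex{0} = 1
G(5) = mex{0,0} = 1
G(6) = mex{0,0} = 1
G(7) = mex{0,0} = 1
G(8) = mex{1,0} = 2
G(9) = mex{1,1} = 0
G(10) = mex{1,1} = 0
G(11) = mex{1,1} = 0
G(12) = mex{2,1} = 0
G(13) = mex{0,2} = 1
G(14) = mex{0,0} = 1
G(15) = mex{0,0} = 1
G(16) = mex{0,0} = 1
G_B(16) = 1.
Pile C, S = {3, 4, 6, 7}:
n :  0  1  2  3  4  5  6  7  8  9 10 11 12 13 14 15 16 17 18 19 20 21 22
G :  0  0  0  1  1  1  2  2  2  3  0  0  0  1  1  1  2  2  2  3  0  0  0
G_C(22) = 0.
Combined Grundy value = 1 ⊕ 1 ⊕ 0 = 0.
A winning move leaves total XOR = 0, i.e. changes one component's Grundy value g to g ⊕ X where X is the current total.
Pile A: target g' = 1⊕0 = 1, but every legal move changes the Grundy value (mex property), so 0 moves.
Pile B: target g' = 1⊕0 = 1, but every legal move changes the Grundy value (mex property), so 0 moves.
Pile C: target g' = 0⊕0 = 0, but every legal move changes the Grundy value (mex property), so 0 moves.

0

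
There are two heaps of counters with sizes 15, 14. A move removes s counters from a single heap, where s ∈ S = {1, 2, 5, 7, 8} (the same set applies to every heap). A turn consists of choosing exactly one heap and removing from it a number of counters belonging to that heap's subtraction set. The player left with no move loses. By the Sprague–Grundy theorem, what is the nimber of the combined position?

2

All heaps use S = {1, 2, 5, 7, 8}:
n :  0  1  2  3  4  5  6  7  8  9 10 11 12 13 14 15
G :  0  1  2  0  1  2  0  1  2  0  1  2  0  1  2  0
Heap A: G(15) = 0.
Heap B: G(14) = 2.
Combined Grundy value = 0 ⊕ 2 = 2.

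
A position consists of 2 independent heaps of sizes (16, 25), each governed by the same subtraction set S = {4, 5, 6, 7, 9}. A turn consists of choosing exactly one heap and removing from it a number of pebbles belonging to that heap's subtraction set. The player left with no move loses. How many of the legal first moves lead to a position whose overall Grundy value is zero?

All heaps use S = {4, 5, 6, 7, 9}:
n :  0  1  2  3  4  5  6  7  8  9 10 11 12 13 14 15 16 17 18 19 20 21 22 23 24 25
G :  0  0  0  0  1  1  1  1  2  2  2  2  3  0  0  0  0  1  1  1  1  2  2  2  2  3
Heap A: G(16) = 0.
Heap B: G(25) = 3.
Combined Grundy value = 0 ⊕ 3 = 3.
A winning move leaves total XOR = 0, i.e. changes one component's Grundy value g to g ⊕ X where X is the current total.
Heap A: need g' = 0⊕3 = 3. Options: 16−4→G=3, 16−5→G=2, 16−6→G=2, 16−7→G=2, 16−9→G=1. Hits: 1.
Heap B: need g' = 3⊕3 = 0. Options: 25−4→G=2, 25−5→G=1, 25−6→G=1, 25−7→G=1, 25−9→G=0. Hits: 1.

2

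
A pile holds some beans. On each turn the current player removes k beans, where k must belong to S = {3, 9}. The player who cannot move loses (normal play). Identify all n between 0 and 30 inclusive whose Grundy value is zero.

G(0) = 0
G(1) = mex{} = 0
G(2) = mex{} = 0
G(3) = mex{0} = 1
G(4) = mex{0} = 1
G(5) = mex{0} = 1
G(6) = mex{1} = 0
G(7) = mex{1} = 0
G(8) = mex{1} = 0
G(9) = mex{0,0} = 1
G(10) = mex{0,0} = 1
G(11) = mex{0,0} = 1
G(12) = mex{1,1} = 0
G(13) = mex{1,1} = 0
G(14) = mex{1,1} = 0
G(15) = mex{0,0} = 1
G(16) = mex{0,0} = 1
G(17) = mex{0,0} = 1
G(18) = mex{1,1} = 0
G(19) = mex{1,1} = 0
G(20) = mex{1,1} = 0
G(21) = mex{0,0} = 1
G(22) = mex{0,0} = 1
G(23) = mex{0,0} = 1
G(24) = mex{1,1} = 0
G(25) = mex{1,1} = 0
G(26) = mex{1,1} = 0
G(27) = mex{0,0} = 1
G(28) = mex{0,0} = 1
G(29) = mex{0,0} = 1
G(30) = mex{1,1} = 0
P-positions are exactly the n with G(n) = 0.

0, 1, 2, 6, 7, 8, 12, 13, 14, 18, 19, 20, 24, 25, 26, 30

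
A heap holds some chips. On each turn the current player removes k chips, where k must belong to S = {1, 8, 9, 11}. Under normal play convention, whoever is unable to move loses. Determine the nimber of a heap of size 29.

3

n :  0  1  2  3  4  5  6  7  8  9 10 11 12 13 14 15 16 17 18 19 20 21 22 23 24 25 26 27 28 29
G :  0  1  0  1  0  1  0  1  2  3  2  3  2  3  2  3  0  1  0  1  0  1  0  1  2  3  2  3  2  3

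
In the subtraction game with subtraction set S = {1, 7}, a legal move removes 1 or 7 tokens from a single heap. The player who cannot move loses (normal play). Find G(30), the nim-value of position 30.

0

n :  0  1  2  3  4  5  6  7  8  9 10 11 12 13 14 15 16 17 18 19 20 21 22 23 24 25 26 27 28 29 30
G :  0  1  0  1  0  1  0  1  0  1  0  1  0  1  0  1  0  1  0  1  0  1  0  1  0  1  0  1  0  1  0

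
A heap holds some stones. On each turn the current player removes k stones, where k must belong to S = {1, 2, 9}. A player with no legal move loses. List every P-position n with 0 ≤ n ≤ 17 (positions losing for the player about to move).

n :  0  1  2  3  4  5  6  7  8  9 10 11 12 13 14 15 16 17
G :  0  1  2  0  1  2  0  1  2  3  0  1  2  0  1  2  0  1
P-positions are exactly the n with G(n) = 0.

0, 3, 6, 10, 13, 16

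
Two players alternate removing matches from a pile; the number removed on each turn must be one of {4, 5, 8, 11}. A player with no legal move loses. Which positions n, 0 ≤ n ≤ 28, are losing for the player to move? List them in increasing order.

0, 1, 2, 3, 15, 16, 17, 18

G(0) = 0
G(1) = mex{} = 0
G(2) = mex{} = 0
G(3) = mex{} = 0
G(4) = mex{0} = 1
G(5) = mex{0,0} = 1
G(6) = mex{0,0} = 1
G(7) = mex{0,0} = 1
G(8) = mex{1,0,0} = 2
G(9) = mex{1,1,0} = 2
G(10) = mex{1,1,0} = 2
G(11) = mex{1,1,0,0} = 2
G(12) = mex{2,1,1,0} = 3
G(13) = mex{2,2,1,0} = 3
G(14) = mex{2,2,1,0} = 3
G(15) = mex{2,2,1,1} = 0
G(16) = mex{3,2,2,1} = 0
G(17) = mex{3,3,2,1} = 0
G(18) = mex{3,3,2,1} = 0
G(19) = mex{0,3,2,2} = 1
G(20) = mex{0,0,3,2} = 1
G(21) = mex{0,0,3,2} = 1
G(22) = mex{0,0,3,2} = 1
G(23) = mex{1,0,0,3} = 2
G(24) = mex{1,1,0,3} = 2
G(25) = mex{1,1,0,3} = 2
G(26) = mex{1,1,0,0} = 2
G(27) = mex{2,1,1,0} = 3
G(28) = mex{2,2,1,0} = 3
P-positions are exactly the n with G(n) = 0.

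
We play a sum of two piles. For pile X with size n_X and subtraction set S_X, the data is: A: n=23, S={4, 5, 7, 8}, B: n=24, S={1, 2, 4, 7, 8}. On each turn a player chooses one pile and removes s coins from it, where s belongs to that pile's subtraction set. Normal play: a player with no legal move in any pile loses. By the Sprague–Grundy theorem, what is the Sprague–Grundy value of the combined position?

2

Pile A, S = {4, 5, 7, 8}:
G(0) = 0
G(1) = mex{} = 0
G(2) = mex{} = 0
G(3) = mex{} = 0
G(4) = mex{0} = 1
G(5) = mex{0,0} = 1
G(6) = mex{0,0} = 1
G(7) = mex{0,0,0} = 1
G(8) = mex{1,0,0,0} = 2
G(9) = mex{1,1,0,0} = 2
G(10) = mex{1,1,0,0} = 2
G(11) = mex{1,1,1,0} = 2
G(12) = mex{2,1,1,1} = 0
G(13) = mex{2,2,1,1} = 0
G(14) = mex{2,2,1,1} = 0
G(15) = mex{2,2,2,1} = 0
G(16) = mex{0,2,2,2} = 1
G(17) = mex{0,0,2,2} = 1
G(18) = mex{0,0,2,2} = 1
G(19) = mex{0,0,0,2} = 1
G(20) = mex{1,0,0,0} = 2
G(21) = mex{1,1,0,0} = 2
G(22) = mex{1,1,0,0} = 2
G(23) = mex{1,1,1,0} = 2
G_A(23) = 2.
Pile B, S = {1, 2, 4, 7, 8}:
G(0) = 0
G(1) = mex{0} = 1
G(2) = mex{1,0} = 2
G(3) = mex{2,1} = 0
G(4) = mex{0,2,0} = 1
G(5) = mex{1,0,1} = 2
G(6) = mex{2,1,2} = 0
G(7) = mex{0,2,0,0} = 1
G(8) = mex{1,0,1,1,0} = 2
G(9) = mex{2,1,2,2,1} = 0
G(10) = mex{0,2,0,0,2} = 1
G(11) = mex{1,0,1,1,0} = 2
G(12) = mex{2,1,2,2,1} = 0
G(13) = mex{0,2,0,0,2} = 1
G(14) = mex{1,0,1,1,0} = 2
G(15) = mex{2,1,2,2,1} = 0
G(16) = mex{0,2,0,0,2} = 1
G(17) = mex{1,0,1,1,0} = 2
G(18) = mex{2,1,2,2,1} = 0
G(19) = mex{0,2,0,0,2} = 1
G(20) = mex{1,0,1,1,0} = 2
G(21) = mex{2,1,2,2,1} = 0
G(22) = mex{0,2,0,0,2} = 1
G(23) = mex{1,0,1,1,0} = 2
G(24) = mex{2,1,2,2,1} = 0
G_B(24) = 0.
Combined Grundy value = 2 ⊕ 0 = 2.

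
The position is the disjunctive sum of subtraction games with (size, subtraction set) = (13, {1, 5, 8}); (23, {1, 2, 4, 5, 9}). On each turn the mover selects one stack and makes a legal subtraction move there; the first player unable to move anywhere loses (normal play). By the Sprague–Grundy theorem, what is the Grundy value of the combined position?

4

Stack A, S = {1, 5, 8}:
G(0) = 0
G(1) = mex{0} = 1
G(2) = mex{1} = 0
G(3) = mex{0} = 1
G(4) = mex{1} = 0
G(5) = mex{0,0} = 1
G(6) = mex{1,1} = 0
G(7) = mex{0,0} = 1
G(8) = mex{1,1,0} = 2
G(9) = mex{2,0,1} = 3
G(10) = mex{3,1,0} = 2
G(11) = mex{2,0,1} = 3
G(12) = mex{3,1,0} = 2
G(13) = mex{2,2,1} = 0
G_A(13) = 0.
Stack B, S = {1, 2, 4, 5, 9}:
G(0) = 0
G(1) = mex{0} = 1
G(2) = mex{1,0} = 2
G(3) = mex{2,1} = 0
G(4) = mex{0,2,0} = 1
G(5) = mex{1,0,1,0} = 2
G(6) = mex{2,1,2,1} = 0
G(7) = mex{0,2,0,2} = 1
G(8) = mex{1,0,1,0} = 2
G(9) = mex{2,1,2,1,0} = 3
G(10) = mex{3,2,0,2,1} = 4
G(11) = mex{4,3,1,0,2} = 5
G(12) = mex{5,4,2,1,0} = 3
G(13) = mex{3,5,3,2,1} = 0
G(14) = mex{0,3,4,3,2} = 1
G(15) = mex{1,0,5,4,0} = 2
G(16) = mex{2,1,3,5,1} = 0
G(17) = mex{0,2,0,3,2} = 1
G(18) = mex{1,0,1,0,3} = 2
G(19) = mex{2,1,2,1,4} = 0
G(20) = mex{0,2,0,2,5} = 1
G(21) = mex{1,0,1,0,3} = 2
G(22) = mex{2,1,2,1,0} = 3
G(23) = mex{3,2,0,2,1} = 4
G_B(23) = 4.
Combined Grundy value = 0 ⊕ 4 = 4.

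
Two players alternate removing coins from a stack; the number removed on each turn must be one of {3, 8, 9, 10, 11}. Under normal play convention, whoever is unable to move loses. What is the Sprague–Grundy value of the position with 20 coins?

n :  0  1  2  3  4  5  6  7  8  9 10 11 12 13 14 15 16 17 18 19 20
G :  0  0  0  1  1  1  0  0  2  1  1  3  2  2  2  3  3  3  4  0  0

0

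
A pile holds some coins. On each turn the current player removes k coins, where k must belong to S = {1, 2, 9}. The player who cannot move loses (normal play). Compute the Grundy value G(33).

0

n :  0  1  2  3  4  5  6  7  8  9 10 11 12 13 14 15 16 17 18 19 20 21 22 23 24 25 26 27 28 29 30 31 32 33
G :  0  1  2  0  1  2  0  1  2  3  0  1  2  0  1  2  0  1  2  3  0  1  2  0  1  2  0  1  2  3  0  1  2  0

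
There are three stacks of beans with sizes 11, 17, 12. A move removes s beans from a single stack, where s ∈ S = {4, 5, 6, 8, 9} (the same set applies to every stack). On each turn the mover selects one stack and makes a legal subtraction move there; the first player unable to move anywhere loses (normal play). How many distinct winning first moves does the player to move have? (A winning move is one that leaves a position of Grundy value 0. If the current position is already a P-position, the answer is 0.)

0

All stacks use S = {4, 5, 6, 8, 9}:
G(0) = 0
G(1) = mex{} = 0
G(2) = mex{} = 0
G(3) = mex{} = 0
G(4) = mex{0} = 1
G(5) = mex{0,0} = 1
G(6) = mex{0,0,0} = 1
G(7) = mex{0,0,0} = 1
G(8) = mex{1,0,0,0} = 2
G(9) = mex{1,1,0,0,0} = 2
G(10) = mex{1,1,1,0,0} = 2
G(11) = mex{1,1,1,0,0} = 2
G(12) = mex{2,1,1,1,0} = 3
G(13) = mex{2,2,1,1,1} = 0
G(14) = mex{2,2,2,1,1} = 0
G(15) = mex{2,2,2,1,1} = 0
G(16) = mex{3,2,2,2,1} = 0
G(17) = mex{0,3,2,2,2} = 1
Stack A: G(11) = 2.
Stack B: G(17) = 1.
Stack C: G(12) = 3.
Combined Grundy value = 2 ⊕ 1 ⊕ 3 = 0.
A winning move leaves total XOR = 0, i.e. changes one component's Grundy value g to g ⊕ X where X is the current total.
Stack A: target g' = 2⊕0 = 2, but every legal move changes the Grundy value (mex property), so 0 moves.
Stack B: target g' = 1⊕0 = 1, but every legal move changes the Grundy value (mex property), so 0 moves.
Stack C: target g' = 3⊕0 = 3, but every legal move changes the Grundy value (mex property), so 0 moves.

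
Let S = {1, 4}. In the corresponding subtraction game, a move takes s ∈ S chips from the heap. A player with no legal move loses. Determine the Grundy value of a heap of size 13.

1

n :  0  1  2  3  4  5  6  7  8  9 10 11 12 13
G :  0  1  0  1  2  0  1  0  1  2  0  1  0  1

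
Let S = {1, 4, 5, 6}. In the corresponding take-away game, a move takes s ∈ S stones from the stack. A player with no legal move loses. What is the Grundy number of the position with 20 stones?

G(0) = 0
G(1) = mex{0} = 1
G(2) = mex{1} = 0
G(3) = mex{0} = 1
G(4) = mex{1,0} = 2
G(5) = mex{2,1,0} = 3
G(6) = mex{3,0,1,0} = 2
G(7) = mex{2,1,0,1} = 3
G(8) = mex{3,2,1,0} = 4
G(9) = mex{4,3,2,1} = 0
G(10) = mex{0,2,3,2} = 1
G(11) = mex{1,3,2,3} = 0
G(12) = mex{0,4,3,2} = 1
G(13) = mex{1,0,4,3} = 2
G(14) = mex{2,1,0,4} = 3
G(15) = mex{3,0,1,0} = 2
G(16) = mex{2,1,0,1} = 3
G(17) = mex{3,2,1,0} = 4
G(18) = mex{4,3,2,1} = 0
G(19) = mex{0,2,3,2} = 1
G(20) = mex{1,3,2,3} = 0

0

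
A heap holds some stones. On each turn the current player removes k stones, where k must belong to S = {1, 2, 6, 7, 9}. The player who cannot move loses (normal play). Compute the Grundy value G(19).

0

G(0) = 0
G(1) = mex{0} = 1
G(2) = mex{1,0} = 2
G(3) = mex{2,1} = 0
G(4) = mex{0,2} = 1
G(5) = mex{1,0} = 2
G(6) = mex{2,1,0} = 3
G(7) = mex{3,2,1,0} = 4
G(8) = mex{4,3,2,1} = 0
G(9) = mex{0,4,0,2,0} = 1
G(10) = mex{1,0,1,0,1} = 2
G(11) = mex{2,1,2,1,2} = 0
G(12) = mex{0,2,3,2,0} = 1
G(13) = mex{1,0,4,3,1} = 2
G(14) = mex{2,1,0,4,2} = 3
G(15) = mex{3,2,1,0,3} = 4
G(16) = mex{4,3,2,1,4} = 0
G(17) = mex{0,4,0,2,0} = 1
G(18) = mex{1,0,1,0,1} = 2
G(19) = mex{2,1,2,1,2} = 0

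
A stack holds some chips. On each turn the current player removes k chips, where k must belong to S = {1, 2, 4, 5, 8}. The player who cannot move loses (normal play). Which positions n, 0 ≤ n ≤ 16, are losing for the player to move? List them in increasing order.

0, 3, 6, 9, 12, 15

n :  0  1  2  3  4  5  6  7  8  9 10 11 12 13 14 15 16
G :  0  1  2  0  1  2  0  1  2  0  1  2  0  1  2  0  1
P-positions are exactly the n with G(n) = 0.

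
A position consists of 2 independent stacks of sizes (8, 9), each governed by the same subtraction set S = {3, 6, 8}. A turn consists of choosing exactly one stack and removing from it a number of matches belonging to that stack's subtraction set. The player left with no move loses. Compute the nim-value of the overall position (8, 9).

1

All stacks use S = {3, 6, 8}:
G(0) = 0
G(1) = mex{} = 0
G(2) = mex{} = 0
G(3) = mex{0} = 1
G(4) = mex{0} = 1
G(5) = mex{0} = 1
G(6) = mex{1,0} = 2
G(7) = mex{1,0} = 2
G(8) = mex{1,0,0} = 2
G(9) = mex{2,1,0} = 3
Stack A: G(8) = 2.
Stack B: G(9) = 3.
Combined Grundy value = 2 ⊕ 3 = 1.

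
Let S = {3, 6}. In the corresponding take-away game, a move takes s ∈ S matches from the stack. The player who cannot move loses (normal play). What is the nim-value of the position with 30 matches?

1

G(0) = 0
G(1) = mex{} = 0
G(2) = mex{} = 0
G(3) = mex{0} = 1
G(4) = mex{0} = 1
G(5) = mex{0} = 1
G(6) = mex{1,0} = 2
G(7) = mex{1,0} = 2
G(8) = mex{1,0} = 2
G(9) = mex{2,1} = 0
G(10) = mex{2,1} = 0
G(11) = mex{2,1} = 0
G(12) = mex{0,2} = 1
G(13) = mex{0,2} = 1
G(14) = mex{0,2} = 1
G(15) = mex{1,0} = 2
G(16) = mex{1,0} = 2
G(17) = mex{1,0} = 2
G(18) = mex{2,1} = 0
G(19) = mex{2,1} = 0
G(20) = mex{2,1} = 0
G(21) = mex{0,2} = 1
G(22) = mex{0,2} = 1
G(23) = mex{0,2} = 1
G(24) = mex{1,0} = 2
G(25) = mex{1,0} = 2
G(26) = mex{1,0} = 2
G(27) = mex{2,1} = 0
G(28) = mex{2,1} = 0
G(29) = mex{2,1} = 0
G(30) = mex{0,2} = 1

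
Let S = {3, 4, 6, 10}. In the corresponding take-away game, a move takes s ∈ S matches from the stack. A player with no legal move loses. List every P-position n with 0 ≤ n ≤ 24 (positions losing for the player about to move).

n :  0  1  2  3  4  5  6  7  8  9 10 11 12 13 14 15 16 17 18 19 20 21 22 23 24
G :  0  0  0  1  1  1  2  2  2  0  3  3  1  4  0  2  0  1  3  1  2  0  2  0  1
P-positions are exactly the n with G(n) = 0.

0, 1, 2, 9, 14, 16, 21, 23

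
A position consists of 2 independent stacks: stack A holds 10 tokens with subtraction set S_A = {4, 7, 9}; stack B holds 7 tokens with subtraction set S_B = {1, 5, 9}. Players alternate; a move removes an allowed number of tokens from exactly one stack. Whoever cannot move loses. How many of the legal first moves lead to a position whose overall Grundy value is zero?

Stack A, S = {4, 7, 9}:
G(0) = 0
G(1) = mex{} = 0
G(2) = mex{} = 0
G(3) = mex{} = 0
G(4) = mex{0} = 1
G(5) = mex{0} = 1
G(6) = mex{0} = 1
G(7) = mex{0,0} = 1
G(8) = mex{1,0} = 2
G(9) = mex{1,0,0} = 2
G(10) = mex{1,0,0} = 2
G_A(10) = 2.
Stack B, S = {1, 5, 9}:
n : 0 1 2 3 4 5 6 7
G : 0 1 0 1 0 1 0 1
G_B(7) = 1.
Combined Grundy value = 2 ⊕ 1 = 3.
A winning move leaves total XOR = 0, i.e. changes one component's Grundy value g to g ⊕ X where X is the current total.
Stack A: need g' = 2⊕3 = 1. Options: 10−4→G=1, 10−7→G=0, 10−9→G=0. Hits: 1.
Stack B: need g' = 1⊕3 = 2. Options: 7−1→G=0, 7−5→G=0. Hits: 0.

1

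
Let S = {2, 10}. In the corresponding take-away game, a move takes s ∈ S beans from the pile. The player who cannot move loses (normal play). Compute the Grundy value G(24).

n :  0  1  2  3  4  5  6  7  8  9 10 11 12 13 14 15 16 17 18 19 20 21 22 23 24
G :  0  0  1  1  0  0  1  1  0  0  1  1  0  0  1  1  0  0  1  1  0  0  1  1  0

0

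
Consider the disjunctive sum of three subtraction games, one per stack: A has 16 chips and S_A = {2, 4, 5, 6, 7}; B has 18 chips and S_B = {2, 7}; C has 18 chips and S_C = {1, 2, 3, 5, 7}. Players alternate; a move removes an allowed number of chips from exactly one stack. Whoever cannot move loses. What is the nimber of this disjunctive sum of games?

1

Stack A, S = {2, 4, 5, 6, 7}:
G(0) = 0
G(1) = mex{} = 0
G(2) = mex{0} = 1
G(3) = mex{0} = 1
G(4) = mex{1,0} = 2
G(5) = mex{1,0,0} = 2
G(6) = mex{2,1,0,0} = 3
G(7) = mex{2,1,1,0,0} = 3
G(8) = mex{3,2,1,1,0} = 4
G(9) = mex{3,2,2,1,1} = 0
G(10) = mex{4,3,2,2,1} = 0
G(11) = mex{0,3,3,2,2} = 1
G(12) = mex{0,4,3,3,2} = 1
G(13) = mex{1,0,4,3,3} = 2
G(14) = mex{1,0,0,4,3} = 2
G(15) = mex{2,1,0,0,4} = 3
G(16) = mex{2,1,1,0,0} = 3
G_A(16) = 3.
Stack B, S = {2, 7}:
G(0) = 0
G(1) = mex{} = 0
G(2) = mex{0} = 1
G(3) = mex{0} = 1
G(4) = mex{1} = 0
G(5) = mex{1} = 0
G(6) = mex{0} = 1
G(7) = mex{0,0} = 1
G(8) = mex{1,0} = 2
G(9) = mex{1,1} = 0
G(10) = mex{2,1} = 0
G(11) = mex{0,0} = 1
G(12) = mex{0,0} = 1
G(13) = mex{1,1} = 0
G(14) = mex{1,1} = 0
G(15) = mex{0,2} = 1
G(16) = mex{0,0} = 1
G(17) = mex{1,0} = 2
G(18) = mex{1,1} = 0
G_B(18) = 0.
Stack C, S = {1, 2, 3, 5, 7}:
G(0) = 0
G(1) = mex{0} = 1
G(2) = mex{1,0} = 2
G(3) = mex{2,1,0} = 3
G(4) = mex{3,2,1} = 0
G(5) = mex{0,3,2,0} = 1
G(6) = mex{1,0,3,1} = 2
G(7) = mex{2,1,0,2,0} = 3
G(8) = mex{3,2,1,3,1} = 0
G(9) = mex{0,3,2,0,2} = 1
G(10) = mex{1,0,3,1,3} = 2
G(11) = mex{2,1,0,2,0} = 3
G(12) = mex{3,2,1,3,1} = 0
G(13) = mex{0,3,2,0,2} = 1
G(14) = mex{1,0,3,1,3} = 2
G(15) = mex{2,1,0,2,0} = 3
G(16) = mex{3,2,1,3,1} = 0
G(17) = mex{0,3,2,0,2} = 1
G(18) = mex{1,0,3,1,3} = 2
G_C(18) = 2.
Combined Grundy value = 3 ⊕ 0 ⊕ 2 = 1.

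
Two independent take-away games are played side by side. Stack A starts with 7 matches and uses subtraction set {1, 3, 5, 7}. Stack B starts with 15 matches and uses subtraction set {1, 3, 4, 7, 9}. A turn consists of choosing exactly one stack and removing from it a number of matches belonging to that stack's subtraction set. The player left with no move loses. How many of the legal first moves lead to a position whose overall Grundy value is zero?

Stack A, S = {1, 3, 5, 7}:
n : 0 1 2 3 4 5 6 7
G : 0 1 0 1 0 1 0 1
G_A(7) = 1.
Stack B, S = {1, 3, 4, 7, 9}:
G(0) = 0
G(1) = mex{0} = 1
G(2) = mex{1} = 0
G(3) = mex{0,0} = 1
G(4) = mex{1,1,0} = 2
G(5) = mex{2,0,1} = 3
G(6) = mex{3,1,0} = 2
G(7) = mex{2,2,1,0} = 3
G(8) = mex{3,3,2,1} = 0
G(9) = mex{0,2,3,0,0} = 1
G(10) = mex{1,3,2,1,1} = 0
G(11) = mex{0,0,3,2,0} = 1
G(12) = mex{1,1,0,3,1} = 2
G(13) = mex{2,0,1,2,2} = 3
G(14) = mex{3,1,0,3,3} = 2
G(15) = mex{2,2,1,0,2} = 3
G_B(15) = 3.
Combined Grundy value = 1 ⊕ 3 = 2.
A winning move leaves total XOR = 0, i.e. changes one component's Grundy value g to g ⊕ X where X is the current total.
Stack A: need g' = 1⊕2 = 3. Options: 7−1→G=0, 7−3→G=0, 7−5→G=0, 7−7→G=0. Hits: 0.
Stack B: need g' = 3⊕2 = 1. Options: 15−1→G=2, 15−3→G=2, 15−4→G=1, 15−7→G=0, 15−9→G=2. Hits: 1.

1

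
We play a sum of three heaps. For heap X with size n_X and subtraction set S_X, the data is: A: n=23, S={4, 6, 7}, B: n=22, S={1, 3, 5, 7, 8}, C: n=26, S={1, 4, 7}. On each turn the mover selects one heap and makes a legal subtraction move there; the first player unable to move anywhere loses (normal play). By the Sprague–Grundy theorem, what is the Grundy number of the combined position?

Heap A, S = {4, 6, 7}:
n :  0  1  2  3  4  5  6  7  8  9 10 11 12 13 14 15 16 17 18 19 20 21 22 23
G :  0  0  0  0  1  1  1  1  2  2  2  0  0  0  0  1  1  1  1  2  2  2  0  0
G_A(23) = 0.
Heap B, S = {1, 3, 5, 7, 8}:
G(0) = 0
G(1) = mex{0} = 1
G(2) = mex{1} = 0
G(3) = mex{0,0} = 1
G(4) = mex{1,1} = 0
G(5) = mex{0,0,0} = 1
G(6) = mex{1,1,1} = 0
G(7) = mex{0,0,0,0} = 1
G(8) = mex{1,1,1,1,0} = 2
G(9) = mex{2,0,0,0,1} = 3
G(10) = mex{3,1,1,1,0} = 2
G(11) = mex{2,2,0,0,1} = 3
G(12) = mex{3,3,1,1,0} = 2
G(13) = mex{2,2,2,0,1} = 3
G(14) = mex{3,3,3,1,0} = 2
G(15) = mex{2,2,2,2,1} = 0
G(16) = mex{0,3,3,3,2} = 1
G(17) = mex{1,2,2,2,3} = 0
G(18) = mex{0,0,3,3,2} = 1
G(19) = mex{1,1,2,2,3} = 0
G(20) = mex{0,0,0,3,2} = 1
G(21) = mex{1,1,1,2,3} = 0
G(22) = mex{0,0,0,0,2} = 1
G_B(22) = 1.
Heap C, S = {1, 4, 7}:
G(0) = 0
G(1) = mex{0} = 1
G(2) = mex{1} = 0
G(3) = mex{0} = 1
G(4) = mex{1,0} = 2
G(5) = mex{2,1} = 0
G(6) = mex{0,0} = 1
G(7) = mex{1,1,0} = 2
G(8) = mex{2,2,1} = 0
G(9) = mex{0,0,0} = 1
G(10) = mex{1,1,1} = 0
G(11) = mex{0,2,2} = 1
G(12) = mex{1,0,0} = 2
G(13) = mex{2,1,1} = 0
G(14) = mex{0,0,2} = 1
G(15) = mex{1,1,0} = 2
G(16) = mex{2,2,1} = 0
G(17) = mex{0,0,0} = 1
G(18) = mex{1,1,1} = 0
G(19) = mex{0,2,2} = 1
G(20) = mex{1,0,0} = 2
G(21) = mex{2,1,1} = 0
G(22) = mex{0,0,2} = 1
G(23) = mex{1,1,0} = 2
G(24) = mex{2,2,1} = 0
G(25) = mex{0,0,0} = 1
G(26) = mex{1,1,1} = 0
G_C(26) = 0.
Combined Grundy value = 0 ⊕ 1 ⊕ 0 = 1.

1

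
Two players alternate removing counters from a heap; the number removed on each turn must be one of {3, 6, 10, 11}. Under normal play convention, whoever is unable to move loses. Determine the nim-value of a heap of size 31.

0

n :  0  1  2  3  4  5  6  7  8  9 10 11 12 13 14 15 16 17 18 19 20 21 22 23 24 25 26 27 28 29 30 31
G :  0  0  0  1  1  1  2  2  2  0  3  3  1  4  0  2  0  1  0  1  2  1  2  0  2  3  1  3  4  2  0  0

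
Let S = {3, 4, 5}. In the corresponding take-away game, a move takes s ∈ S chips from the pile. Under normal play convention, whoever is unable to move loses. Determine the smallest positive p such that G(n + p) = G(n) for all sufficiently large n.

8

G(0) = 0
G(1) = mex{} = 0
G(2) = mex{} = 0
G(3) = mex{0} = 1
G(4) = mex{0,0} = 1
G(5) = mex{0,0,0} = 1
G(6) = mex{1,0,0} = 2
G(7) = mex{1,1,0} = 2
G(8) = mex{1,1,1} = 0
G(9) = mex{2,1,1} = 0
G(10) = mex{2,2,1} = 0
G(11) = mex{0,2,2} = 1
G(12) = mex{0,0,2} = 1
G(13) = mex{0,0,0} = 1
G(14) = mex{1,0,0} = 2
G(15) = mex{1,1,0} = 2
G(16) = mex{1,1,1} = 0
G(17) = mex{2,1,1} = 0
G(n+8) = G(n) holds for n = 0,…,4 (a full window of length max(S) = 5), so the sequence is purely periodic with period 8.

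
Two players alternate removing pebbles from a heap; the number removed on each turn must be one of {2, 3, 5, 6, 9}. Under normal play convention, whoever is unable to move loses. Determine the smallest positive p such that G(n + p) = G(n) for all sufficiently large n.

G(0) = 0
G(1) = mex{} = 0
G(2) = mex{0} = 1
G(3) = mex{0,0} = 1
G(4) = mex{1,0} = 2
G(5) = mex{1,1,0} = 2
G(6) = mex{2,1,0,0} = 3
G(7) = mex{2,2,1,0} = 3
G(8) = mex{3,2,1,1} = 0
G(9) = mex{3,3,2,1,0} = 4
G(10) = mex{0,3,2,2,0} = 1
G(11) = mex{4,0,3,2,1} = 5
G(12) = mex{1,4,3,3,1} = 0
G(13) = mex{5,1,0,3,2} = 4
G(14) = mex{0,5,4,0,2} = 1
G(15) = mex{4,0,1,4,3} = 2
G(16) = mex{1,4,5,1,3} = 0
G(17) = mex{2,1,0,5,0} = 3
G(18) = mex{0,2,4,0,4} = 1
G(19) = mex{3,0,1,4,1} = 2
G(20) = mex{1,3,2,1,5} = 0
G(21) = mex{2,1,0,2,0} = 3
G(22) = mex{0,2,3,0,4} = 1
G(23) = mex{3,0,1,3,1} = 2
G(24) = mex{1,3,2,1,2} = 0
G(25) = mex{2,1,0,2,0} = 3
G(26) = mex{0,2,3,0,3} = 1
G(27) = mex{3,0,1,3,1} = 2
G(28) = mex{1,3,2,1,2} = 0
From n = 14 onward G(n+4) = G(n); since this holds over max(S) = 9 consecutive positions the period is 4 (pre-period 14).

4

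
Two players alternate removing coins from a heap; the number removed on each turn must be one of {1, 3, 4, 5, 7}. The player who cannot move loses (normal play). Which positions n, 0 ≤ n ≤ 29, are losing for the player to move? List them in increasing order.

0, 2, 8, 10, 16, 18, 24, 26

n :  0  1  2  3  4  5  6  7  8  9 10 11 12 13 14 15 16 17 18 19 20 21 22 23 24 25 26 27 28 29
G :  0  1  0  1  2  3  2  3  0  1  0  1  2  3  2  3  0  1  0  1  2  3  2  3  0  1  0  1  2  3
P-positions are exactly the n with G(n) = 0.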